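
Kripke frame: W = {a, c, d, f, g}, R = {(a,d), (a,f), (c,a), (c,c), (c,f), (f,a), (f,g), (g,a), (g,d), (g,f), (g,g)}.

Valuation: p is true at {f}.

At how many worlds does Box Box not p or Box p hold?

2

a: Box Box not p is T, Box p is F. ✓
c: Box Box not p is F, Box p is F. ✗
d: Box Box not p is T, Box p is T. ✓
f: Box Box not p is F, Box p is F. ✗
g: Box Box not p is F, Box p is F. ✗
Satisfying worlds: {a, d}.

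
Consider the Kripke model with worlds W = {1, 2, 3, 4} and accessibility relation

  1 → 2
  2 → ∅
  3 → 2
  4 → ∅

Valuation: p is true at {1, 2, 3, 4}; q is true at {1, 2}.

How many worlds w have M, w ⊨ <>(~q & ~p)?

0

1: successors {2}; ~q & ~p there: 2:F. ✗
2: no successors, so <>(~q & ~p) fails. ✗
3: successors {2}; ~q & ~p there: 2:F. ✗
4: no successors, so <>(~q & ~p) fails. ✗
Satisfying worlds: ∅.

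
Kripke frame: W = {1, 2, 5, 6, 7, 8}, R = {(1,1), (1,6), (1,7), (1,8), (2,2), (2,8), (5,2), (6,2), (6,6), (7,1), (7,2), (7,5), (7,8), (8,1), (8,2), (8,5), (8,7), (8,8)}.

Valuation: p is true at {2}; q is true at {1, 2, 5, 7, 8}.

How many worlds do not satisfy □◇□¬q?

6

1: successors {1, 6, 7, 8}; ◇□¬q there: 1:F, 6:F, 7:F, 8:F. ✗
2: successors {2, 8}; ◇□¬q there: 2:F, 8:F. ✗
5: successors {2}; ◇□¬q there: 2:F. ✗
6: successors {2, 6}; ◇□¬q there: 2:F, 6:F. ✗
7: successors {1, 2, 5, 8}; ◇□¬q there: 1:F, 2:F, 5:F, 8:F. ✗
8: successors {1, 2, 5, 7, 8}; ◇□¬q there: 1:F, 2:F, 5:F, 7:F, 8:F. ✗
Satisfying worlds: ∅.
So □◇□¬q fails at the other 6 worlds.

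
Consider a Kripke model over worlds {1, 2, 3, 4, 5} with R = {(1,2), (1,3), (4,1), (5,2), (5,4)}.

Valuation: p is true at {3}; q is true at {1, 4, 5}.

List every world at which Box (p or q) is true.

1: successors {2, 3}; p or q there: 2:F, 3:T. ✗
2: no successors, so Box (p or q) holds vacuously. ✓
3: no successors, so Box (p or q) holds vacuously. ✓
4: successors {1}; p or q there: 1:T. ✓
5: successors {2, 4}; p or q there: 2:F, 4:T. ✗

{2, 3, 4}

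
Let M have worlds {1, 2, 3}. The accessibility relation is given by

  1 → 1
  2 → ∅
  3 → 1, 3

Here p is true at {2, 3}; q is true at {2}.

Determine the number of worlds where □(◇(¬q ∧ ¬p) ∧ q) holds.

1

1: successors {1}; ◇(¬q ∧ ¬p) ∧ q there: 1:F. ✗
2: no successors, so □(◇(¬q ∧ ¬p) ∧ q) holds vacuously. ✓
3: successors {1, 3}; ◇(¬q ∧ ¬p) ∧ q there: 1:F, 3:F. ✗
Satisfying worlds: {2}.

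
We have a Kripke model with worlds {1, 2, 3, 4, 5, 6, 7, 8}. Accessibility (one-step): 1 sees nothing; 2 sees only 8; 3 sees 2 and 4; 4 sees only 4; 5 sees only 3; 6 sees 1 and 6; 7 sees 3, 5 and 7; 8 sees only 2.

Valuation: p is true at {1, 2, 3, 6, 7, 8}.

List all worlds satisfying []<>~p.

1: no successors, so []<>~p holds vacuously. ✓
2: successors {8}; <>~p there: 8:F. ✗
3: successors {2, 4}; <>~p there: 2:F, 4:T. ✗
4: successors {4}; <>~p there: 4:T. ✓
5: successors {3}; <>~p there: 3:T. ✓
6: successors {1, 6}; <>~p there: 1:F, 6:F. ✗
7: successors {3, 5, 7}; <>~p there: 3:T, 5:F, 7:T. ✗
8: successors {2}; <>~p there: 2:F. ✗

{1, 4, 5}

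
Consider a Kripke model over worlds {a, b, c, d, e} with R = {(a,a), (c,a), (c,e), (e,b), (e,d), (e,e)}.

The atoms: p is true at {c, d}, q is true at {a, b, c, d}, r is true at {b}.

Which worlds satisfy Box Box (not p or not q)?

a: successors {a}; Box (not p or not q) there: a:T. ✓
b: no successors, so Box Box (not p or not q) holds vacuously. ✓
c: successors {a, e}; Box (not p or not q) there: a:T, e:F. ✗
d: no successors, so Box Box (not p or not q) holds vacuously. ✓
e: successors {b, d, e}; Box (not p or not q) there: b:T, d:T, e:F. ✗

{a, b, d}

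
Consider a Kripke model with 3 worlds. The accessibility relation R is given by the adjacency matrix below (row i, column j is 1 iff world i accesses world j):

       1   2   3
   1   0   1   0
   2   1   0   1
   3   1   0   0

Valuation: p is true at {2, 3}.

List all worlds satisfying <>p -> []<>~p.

{1, 3}

1: <>p is T, []<>~p is T. ✓
2: <>p is T, []<>~p is F. ✗
3: <>p is F, []<>~p is F. ✓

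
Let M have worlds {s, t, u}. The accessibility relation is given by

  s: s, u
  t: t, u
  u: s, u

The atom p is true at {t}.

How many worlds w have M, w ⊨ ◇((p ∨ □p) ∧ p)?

s: successors {s, u}; (p ∨ □p) ∧ p there: s:F, u:F. ✗
t: successors {t, u}; (p ∨ □p) ∧ p there: t:T, u:F. ✓
u: successors {s, u}; (p ∨ □p) ∧ p there: s:F, u:F. ✗
Satisfying worlds: {t}.

1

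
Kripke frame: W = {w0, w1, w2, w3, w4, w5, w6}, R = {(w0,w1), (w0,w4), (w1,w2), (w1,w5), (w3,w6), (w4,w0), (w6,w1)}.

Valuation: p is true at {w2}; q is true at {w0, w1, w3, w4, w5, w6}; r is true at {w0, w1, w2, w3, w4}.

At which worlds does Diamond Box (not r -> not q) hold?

{w0, w1, w3, w4}

w0: successors {w1, w4}; Box (not r -> not q) there: w1:F, w4:T. ✓
w1: successors {w2, w5}; Box (not r -> not q) there: w2:T, w5:T. ✓
w2: no successors, so Diamond Box (not r -> not q) fails. ✗
w3: successors {w6}; Box (not r -> not q) there: w6:T. ✓
w4: successors {w0}; Box (not r -> not q) there: w0:T. ✓
w5: no successors, so Diamond Box (not r -> not q) fails. ✗
w6: successors {w1}; Box (not r -> not q) there: w1:F. ✗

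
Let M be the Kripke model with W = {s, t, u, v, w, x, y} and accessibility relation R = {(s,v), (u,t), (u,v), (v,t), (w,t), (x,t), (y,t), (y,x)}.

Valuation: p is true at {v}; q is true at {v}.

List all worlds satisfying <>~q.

{u, v, w, x, y}

s: successors {v}; ~q there: v:F. ✗
t: no successors, so <>~q fails. ✗
u: successors {t, v}; ~q there: t:T, v:F. ✓
v: successors {t}; ~q there: t:T. ✓
w: successors {t}; ~q there: t:T. ✓
x: successors {t}; ~q there: t:T. ✓
y: successors {t, x}; ~q there: t:T, x:T. ✓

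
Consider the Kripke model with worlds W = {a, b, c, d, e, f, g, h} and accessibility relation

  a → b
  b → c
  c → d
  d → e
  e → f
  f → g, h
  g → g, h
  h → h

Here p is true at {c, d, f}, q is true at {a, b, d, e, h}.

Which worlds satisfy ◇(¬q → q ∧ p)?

a: successors {b}; ¬q → q ∧ p there: b:T. ✓
b: successors {c}; ¬q → q ∧ p there: c:F. ✗
c: successors {d}; ¬q → q ∧ p there: d:T. ✓
d: successors {e}; ¬q → q ∧ p there: e:T. ✓
e: successors {f}; ¬q → q ∧ p there: f:F. ✗
f: successors {g, h}; ¬q → q ∧ p there: g:F, h:T. ✓
g: successors {g, h}; ¬q → q ∧ p there: g:F, h:T. ✓
h: successors {h}; ¬q → q ∧ p there: h:T. ✓

{a, c, d, f, g, h}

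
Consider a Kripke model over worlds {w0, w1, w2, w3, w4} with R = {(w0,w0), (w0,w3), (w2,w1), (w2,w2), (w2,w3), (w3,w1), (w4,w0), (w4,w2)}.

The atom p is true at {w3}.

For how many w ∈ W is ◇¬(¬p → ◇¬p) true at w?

2

w0: successors {w0, w3}; ¬(¬p → ◇¬p) there: w0:F, w3:F. ✗
w1: no successors, so ◇¬(¬p → ◇¬p) fails. ✗
w2: successors {w1, w2, w3}; ¬(¬p → ◇¬p) there: w1:T, w2:F, w3:F. ✓
w3: successors {w1}; ¬(¬p → ◇¬p) there: w1:T. ✓
w4: successors {w0, w2}; ¬(¬p → ◇¬p) there: w0:F, w2:F. ✗
Satisfying worlds: {w2, w3}.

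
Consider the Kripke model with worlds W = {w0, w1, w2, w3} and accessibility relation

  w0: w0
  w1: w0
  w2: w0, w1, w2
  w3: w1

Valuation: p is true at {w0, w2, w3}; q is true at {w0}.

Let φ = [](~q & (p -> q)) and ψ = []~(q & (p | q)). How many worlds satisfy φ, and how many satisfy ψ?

For [](~q & (p -> q)):
w0: successors {w0}; ~q & (p -> q) there: w0:F. ✗
w1: successors {w0}; ~q & (p -> q) there: w0:F. ✗
w2: successors {w0, w1, w2}; ~q & (p -> q) there: w0:F, w1:T, w2:F. ✗
w3: successors {w1}; ~q & (p -> q) there: w1:T. ✓
— 1 world.
For []~(q & (p | q)):
w0: successors {w0}; ~(q & (p | q)) there: w0:F. ✗
w1: successors {w0}; ~(q & (p | q)) there: w0:F. ✗
w2: successors {w0, w1, w2}; ~(q & (p | q)) there: w0:F, w1:T, w2:T. ✗
w3: successors {w1}; ~(q & (p | q)) there: w1:T. ✓
— 1 world.

1 and 1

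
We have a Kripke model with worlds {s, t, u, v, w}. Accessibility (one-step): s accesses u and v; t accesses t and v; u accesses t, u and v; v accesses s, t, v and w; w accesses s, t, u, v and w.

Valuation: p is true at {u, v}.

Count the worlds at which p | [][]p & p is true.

s: p is F, [][]p & p is F. ✗
t: p is F, [][]p & p is F. ✗
u: p is T, [][]p & p is F. ✓
v: p is T, [][]p & p is F. ✓
w: p is F, [][]p & p is F. ✗
Satisfying worlds: {u, v}.

2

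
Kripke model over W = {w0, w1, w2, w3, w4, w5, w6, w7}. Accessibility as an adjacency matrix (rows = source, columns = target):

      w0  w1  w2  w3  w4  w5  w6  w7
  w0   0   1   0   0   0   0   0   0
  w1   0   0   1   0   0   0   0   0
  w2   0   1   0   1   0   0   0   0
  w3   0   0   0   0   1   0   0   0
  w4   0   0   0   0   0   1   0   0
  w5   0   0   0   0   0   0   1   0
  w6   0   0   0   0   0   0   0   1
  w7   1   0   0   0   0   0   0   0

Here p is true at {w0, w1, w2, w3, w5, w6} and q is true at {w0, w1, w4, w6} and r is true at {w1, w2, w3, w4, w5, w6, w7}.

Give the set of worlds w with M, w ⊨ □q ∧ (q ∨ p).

{w0, w3, w5}

w0: □q is T, q ∨ p is T. ✓
w1: □q is F, q ∨ p is T. ✗
w2: □q is F, q ∨ p is T. ✗
w3: □q is T, q ∨ p is T. ✓
w4: □q is F, q ∨ p is T. ✗
w5: □q is T, q ∨ p is T. ✓
w6: □q is F, q ∨ p is T. ✗
w7: □q is T, q ∨ p is F. ✗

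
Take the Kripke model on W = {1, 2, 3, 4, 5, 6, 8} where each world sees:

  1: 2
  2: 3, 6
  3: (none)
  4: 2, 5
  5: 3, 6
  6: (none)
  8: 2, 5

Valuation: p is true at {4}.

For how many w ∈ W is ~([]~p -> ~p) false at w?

1: []~p -> ~p is T. ✗
2: []~p -> ~p is T. ✗
3: []~p -> ~p is T. ✗
4: []~p -> ~p is F. ✓
5: []~p -> ~p is T. ✗
6: []~p -> ~p is T. ✗
8: []~p -> ~p is T. ✗
Satisfying worlds: {4}.
So ~([]~p -> ~p) fails at the other 6 worlds.

6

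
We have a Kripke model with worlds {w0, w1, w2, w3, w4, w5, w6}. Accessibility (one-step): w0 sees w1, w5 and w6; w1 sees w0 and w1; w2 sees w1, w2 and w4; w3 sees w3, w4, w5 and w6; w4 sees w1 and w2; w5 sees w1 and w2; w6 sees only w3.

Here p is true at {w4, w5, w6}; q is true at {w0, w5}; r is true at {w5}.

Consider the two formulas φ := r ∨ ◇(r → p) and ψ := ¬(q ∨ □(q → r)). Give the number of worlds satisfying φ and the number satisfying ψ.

7 and 1

For r ∨ ◇(r → p):
w0: r is F, ◇(r → p) is T. ✓
w1: r is F, ◇(r → p) is T. ✓
w2: r is F, ◇(r → p) is T. ✓
w3: r is F, ◇(r → p) is T. ✓
w4: r is F, ◇(r → p) is T. ✓
w5: r is T, ◇(r → p) is T. ✓
w6: r is F, ◇(r → p) is T. ✓
— 7 worlds.
For ¬(q ∨ □(q → r)):
w0: q ∨ □(q → r) is T. ✗
w1: q ∨ □(q → r) is F. ✓
w2: q ∨ □(q → r) is T. ✗
w3: q ∨ □(q → r) is T. ✗
w4: q ∨ □(q → r) is T. ✗
w5: q ∨ □(q → r) is T. ✗
w6: q ∨ □(q → r) is T. ✗
— 1 world.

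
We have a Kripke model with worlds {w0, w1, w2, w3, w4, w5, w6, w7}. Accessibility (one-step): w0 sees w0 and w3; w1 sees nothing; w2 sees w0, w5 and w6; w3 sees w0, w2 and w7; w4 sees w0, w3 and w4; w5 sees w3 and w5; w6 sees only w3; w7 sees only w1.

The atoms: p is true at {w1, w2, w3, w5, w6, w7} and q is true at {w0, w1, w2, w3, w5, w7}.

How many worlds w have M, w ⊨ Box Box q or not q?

7

w0: Box Box q is T, not q is F. ✓
w1: Box Box q is T, not q is F. ✓
w2: Box Box q is T, not q is F. ✓
w3: Box Box q is F, not q is F. ✗
w4: Box Box q is F, not q is T. ✓
w5: Box Box q is T, not q is F. ✓
w6: Box Box q is T, not q is T. ✓
w7: Box Box q is T, not q is F. ✓
Satisfying worlds: {w0, w1, w2, w4, w5, w6, w7}.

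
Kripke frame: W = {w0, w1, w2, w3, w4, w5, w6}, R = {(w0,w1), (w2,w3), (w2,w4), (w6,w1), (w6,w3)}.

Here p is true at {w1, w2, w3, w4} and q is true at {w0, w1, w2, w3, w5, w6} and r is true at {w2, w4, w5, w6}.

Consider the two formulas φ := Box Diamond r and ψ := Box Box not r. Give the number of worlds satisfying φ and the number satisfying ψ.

For Box Diamond r:
w0: successors {w1}; Diamond r there: w1:F. ✗
w1: no successors, so Box Diamond r holds vacuously. ✓
w2: successors {w3, w4}; Diamond r there: w3:F, w4:F. ✗
w3: no successors, so Box Diamond r holds vacuously. ✓
w4: no successors, so Box Diamond r holds vacuously. ✓
w5: no successors, so Box Diamond r holds vacuously. ✓
w6: successors {w1, w3}; Diamond r there: w1:F, w3:F. ✗
— 4 worlds.
For Box Box not r:
w0: successors {w1}; Box not r there: w1:T. ✓
w1: no successors, so Box Box not r holds vacuously. ✓
w2: successors {w3, w4}; Box not r there: w3:T, w4:T. ✓
w3: no successors, so Box Box not r holds vacuously. ✓
w4: no successors, so Box Box not r holds vacuously. ✓
w5: no successors, so Box Box not r holds vacuously. ✓
w6: successors {w1, w3}; Box not r there: w1:T, w3:T. ✓
— 7 worlds.

4 and 7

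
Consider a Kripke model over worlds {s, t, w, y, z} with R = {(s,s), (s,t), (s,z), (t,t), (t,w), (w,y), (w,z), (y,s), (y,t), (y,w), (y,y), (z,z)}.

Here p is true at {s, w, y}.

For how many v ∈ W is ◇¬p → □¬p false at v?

4

s: ◇¬p is T, □¬p is F. ✗
t: ◇¬p is T, □¬p is F. ✗
w: ◇¬p is T, □¬p is F. ✗
y: ◇¬p is T, □¬p is F. ✗
z: ◇¬p is T, □¬p is T. ✓
Satisfying worlds: {z}.
So ◇¬p → □¬p fails at the other 4 worlds.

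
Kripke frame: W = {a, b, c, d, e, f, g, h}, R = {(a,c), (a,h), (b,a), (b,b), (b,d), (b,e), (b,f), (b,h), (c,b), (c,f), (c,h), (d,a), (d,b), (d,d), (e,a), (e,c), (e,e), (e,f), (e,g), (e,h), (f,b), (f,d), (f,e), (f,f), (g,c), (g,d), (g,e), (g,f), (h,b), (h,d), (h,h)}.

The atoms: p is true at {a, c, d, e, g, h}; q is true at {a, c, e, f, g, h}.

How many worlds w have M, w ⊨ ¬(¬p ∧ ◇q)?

6

a: ¬p ∧ ◇q is F. ✓
b: ¬p ∧ ◇q is T. ✗
c: ¬p ∧ ◇q is F. ✓
d: ¬p ∧ ◇q is F. ✓
e: ¬p ∧ ◇q is F. ✓
f: ¬p ∧ ◇q is T. ✗
g: ¬p ∧ ◇q is F. ✓
h: ¬p ∧ ◇q is F. ✓
Satisfying worlds: {a, c, d, e, g, h}.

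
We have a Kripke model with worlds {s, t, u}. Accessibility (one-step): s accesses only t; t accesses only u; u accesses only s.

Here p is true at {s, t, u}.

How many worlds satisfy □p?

s: successors {t}; p there: t:T. ✓
t: successors {u}; p there: u:T. ✓
u: successors {s}; p there: s:T. ✓
Satisfying worlds: {s, t, u}.

3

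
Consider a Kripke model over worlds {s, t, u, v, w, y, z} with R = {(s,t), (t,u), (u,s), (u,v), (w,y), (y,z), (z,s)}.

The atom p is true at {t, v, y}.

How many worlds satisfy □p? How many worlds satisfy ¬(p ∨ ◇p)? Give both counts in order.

For □p:
s: successors {t}; p there: t:T. ✓
t: successors {u}; p there: u:F. ✗
u: successors {s, v}; p there: s:F, v:T. ✗
v: no successors, so □p holds vacuously. ✓
w: successors {y}; p there: y:T. ✓
y: successors {z}; p there: z:F. ✗
z: successors {s}; p there: s:F. ✗
— 3 worlds.
For ¬(p ∨ ◇p):
s: p ∨ ◇p is T. ✗
t: p ∨ ◇p is T. ✗
u: p ∨ ◇p is T. ✗
v: p ∨ ◇p is T. ✗
w: p ∨ ◇p is T. ✗
y: p ∨ ◇p is T. ✗
z: p ∨ ◇p is F. ✓
— 1 world.

3 and 1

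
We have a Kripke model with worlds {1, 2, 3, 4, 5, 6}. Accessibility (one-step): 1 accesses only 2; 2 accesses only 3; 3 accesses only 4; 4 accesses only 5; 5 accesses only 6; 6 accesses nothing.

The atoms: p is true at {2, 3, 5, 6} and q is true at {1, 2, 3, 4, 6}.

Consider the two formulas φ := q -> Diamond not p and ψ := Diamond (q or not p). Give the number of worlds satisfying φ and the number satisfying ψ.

2 and 4

For q -> Diamond not p:
1: q is T, Diamond not p is F. ✗
2: q is T, Diamond not p is F. ✗
3: q is T, Diamond not p is T. ✓
4: q is T, Diamond not p is F. ✗
5: q is F, Diamond not p is F. ✓
6: q is T, Diamond not p is F. ✗
— 2 worlds.
For Diamond (q or not p):
1: successors {2}; q or not p there: 2:T. ✓
2: successors {3}; q or not p there: 3:T. ✓
3: successors {4}; q or not p there: 4:T. ✓
4: successors {5}; q or not p there: 5:F. ✗
5: successors {6}; q or not p there: 6:T. ✓
6: no successors, so Diamond (q or not p) fails. ✗
— 4 worlds.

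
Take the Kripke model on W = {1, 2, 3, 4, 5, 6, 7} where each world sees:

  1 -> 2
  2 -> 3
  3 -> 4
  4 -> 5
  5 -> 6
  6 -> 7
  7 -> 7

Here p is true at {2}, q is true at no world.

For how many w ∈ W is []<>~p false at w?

1: successors {2}; <>~p there: 2:T. ✓
2: successors {3}; <>~p there: 3:T. ✓
3: successors {4}; <>~p there: 4:T. ✓
4: successors {5}; <>~p there: 5:T. ✓
5: successors {6}; <>~p there: 6:T. ✓
6: successors {7}; <>~p there: 7:T. ✓
7: successors {7}; <>~p there: 7:T. ✓
Satisfying worlds: {1, 2, 3, 4, 5, 6, 7}.
So []<>~p fails at the other 0 worlds.

0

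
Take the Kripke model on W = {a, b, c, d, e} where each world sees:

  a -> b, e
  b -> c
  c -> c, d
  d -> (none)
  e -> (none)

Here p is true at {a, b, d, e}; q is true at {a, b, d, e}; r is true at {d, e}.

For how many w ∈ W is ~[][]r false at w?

a: [][]r is F. ✓
b: [][]r is F. ✓
c: [][]r is F. ✓
d: [][]r is T. ✗
e: [][]r is T. ✗
Satisfying worlds: {a, b, c}.
So ~[][]r fails at the other 2 worlds.

2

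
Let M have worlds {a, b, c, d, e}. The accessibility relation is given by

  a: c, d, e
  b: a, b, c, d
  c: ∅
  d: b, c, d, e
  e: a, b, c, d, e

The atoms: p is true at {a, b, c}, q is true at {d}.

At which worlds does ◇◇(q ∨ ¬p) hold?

a: successors {c, d, e}; ◇(q ∨ ¬p) there: c:F, d:T, e:T. ✓
b: successors {a, b, c, d}; ◇(q ∨ ¬p) there: a:T, b:T, c:F, d:T. ✓
c: no successors, so ◇◇(q ∨ ¬p) fails. ✗
d: successors {b, c, d, e}; ◇(q ∨ ¬p) there: b:T, c:F, d:T, e:T. ✓
e: successors {a, b, c, d, e}; ◇(q ∨ ¬p) there: a:T, b:T, c:F, d:T, e:T. ✓

{a, b, d, e}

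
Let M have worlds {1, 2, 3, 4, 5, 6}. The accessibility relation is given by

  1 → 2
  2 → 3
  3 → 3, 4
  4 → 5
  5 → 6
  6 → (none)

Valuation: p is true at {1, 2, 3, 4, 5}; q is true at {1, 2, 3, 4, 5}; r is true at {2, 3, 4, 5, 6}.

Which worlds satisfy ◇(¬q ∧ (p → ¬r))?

1: successors {2}; ¬q ∧ (p → ¬r) there: 2:F. ✗
2: successors {3}; ¬q ∧ (p → ¬r) there: 3:F. ✗
3: successors {3, 4}; ¬q ∧ (p → ¬r) there: 3:F, 4:F. ✗
4: successors {5}; ¬q ∧ (p → ¬r) there: 5:F. ✗
5: successors {6}; ¬q ∧ (p → ¬r) there: 6:T. ✓
6: no successors, so ◇(¬q ∧ (p → ¬r)) fails. ✗

{5}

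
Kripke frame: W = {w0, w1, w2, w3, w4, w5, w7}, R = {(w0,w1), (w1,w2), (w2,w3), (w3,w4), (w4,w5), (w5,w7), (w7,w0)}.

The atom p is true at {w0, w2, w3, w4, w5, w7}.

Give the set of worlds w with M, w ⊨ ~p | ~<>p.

w0: ~p is F, ~<>p is T. ✓
w1: ~p is T, ~<>p is F. ✓
w2: ~p is F, ~<>p is F. ✗
w3: ~p is F, ~<>p is F. ✗
w4: ~p is F, ~<>p is F. ✗
w5: ~p is F, ~<>p is F. ✗
w7: ~p is F, ~<>p is F. ✗

{w0, w1}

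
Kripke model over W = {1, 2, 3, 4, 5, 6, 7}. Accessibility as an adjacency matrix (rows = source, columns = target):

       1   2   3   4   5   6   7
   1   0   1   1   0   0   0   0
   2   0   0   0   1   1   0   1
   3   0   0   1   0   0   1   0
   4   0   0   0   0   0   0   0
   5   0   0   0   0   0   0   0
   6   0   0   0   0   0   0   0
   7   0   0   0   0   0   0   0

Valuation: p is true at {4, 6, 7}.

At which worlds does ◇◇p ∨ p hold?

1: ◇◇p is T, p is F. ✓
2: ◇◇p is F, p is F. ✗
3: ◇◇p is T, p is F. ✓
4: ◇◇p is F, p is T. ✓
5: ◇◇p is F, p is F. ✗
6: ◇◇p is F, p is T. ✓
7: ◇◇p is F, p is T. ✓

{1, 3, 4, 6, 7}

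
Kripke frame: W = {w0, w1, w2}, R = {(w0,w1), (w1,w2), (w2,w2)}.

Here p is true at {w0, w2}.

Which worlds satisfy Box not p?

{w0}

w0: successors {w1}; not p there: w1:T. ✓
w1: successors {w2}; not p there: w2:F. ✗
w2: successors {w2}; not p there: w2:F. ✗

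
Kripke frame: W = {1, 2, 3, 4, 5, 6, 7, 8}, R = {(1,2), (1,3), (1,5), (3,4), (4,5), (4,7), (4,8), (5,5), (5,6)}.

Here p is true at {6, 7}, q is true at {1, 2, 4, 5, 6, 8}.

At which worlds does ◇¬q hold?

{1, 4}

1: successors {2, 3, 5}; ¬q there: 2:F, 3:T, 5:F. ✓
2: no successors, so ◇¬q fails. ✗
3: successors {4}; ¬q there: 4:F. ✗
4: successors {5, 7, 8}; ¬q there: 5:F, 7:T, 8:F. ✓
5: successors {5, 6}; ¬q there: 5:F, 6:F. ✗
6: no successors, so ◇¬q fails. ✗
7: no successors, so ◇¬q fails. ✗
8: no successors, so ◇¬q fails. ✗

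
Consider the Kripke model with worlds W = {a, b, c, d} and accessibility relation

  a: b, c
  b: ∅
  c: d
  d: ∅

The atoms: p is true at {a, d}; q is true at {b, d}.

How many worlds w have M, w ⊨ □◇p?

2

a: successors {b, c}; ◇p there: b:F, c:T. ✗
b: no successors, so □◇p holds vacuously. ✓
c: successors {d}; ◇p there: d:F. ✗
d: no successors, so □◇p holds vacuously. ✓
Satisfying worlds: {b, d}.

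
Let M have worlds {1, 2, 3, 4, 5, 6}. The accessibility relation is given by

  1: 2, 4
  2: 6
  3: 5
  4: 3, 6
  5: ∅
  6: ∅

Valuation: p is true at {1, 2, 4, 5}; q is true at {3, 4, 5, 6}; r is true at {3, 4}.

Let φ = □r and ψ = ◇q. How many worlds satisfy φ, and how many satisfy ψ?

For □r:
1: successors {2, 4}; r there: 2:F, 4:T. ✗
2: successors {6}; r there: 6:F. ✗
3: successors {5}; r there: 5:F. ✗
4: successors {3, 6}; r there: 3:T, 6:F. ✗
5: no successors, so □r holds vacuously. ✓
6: no successors, so □r holds vacuously. ✓
— 2 worlds.
For ◇q:
1: successors {2, 4}; q there: 2:F, 4:T. ✓
2: successors {6}; q there: 6:T. ✓
3: successors {5}; q there: 5:T. ✓
4: successors {3, 6}; q there: 3:T, 6:T. ✓
5: no successors, so ◇q fails. ✗
6: no successors, so ◇q fails. ✗
— 4 worlds.

2 and 4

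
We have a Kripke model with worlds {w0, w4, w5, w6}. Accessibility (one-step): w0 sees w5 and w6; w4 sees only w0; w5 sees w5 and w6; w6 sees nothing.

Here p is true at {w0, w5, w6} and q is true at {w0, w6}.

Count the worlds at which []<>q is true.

2

w0: successors {w5, w6}; <>q there: w5:T, w6:F. ✗
w4: successors {w0}; <>q there: w0:T. ✓
w5: successors {w5, w6}; <>q there: w5:T, w6:F. ✗
w6: no successors, so []<>q holds vacuously. ✓
Satisfying worlds: {w4, w6}.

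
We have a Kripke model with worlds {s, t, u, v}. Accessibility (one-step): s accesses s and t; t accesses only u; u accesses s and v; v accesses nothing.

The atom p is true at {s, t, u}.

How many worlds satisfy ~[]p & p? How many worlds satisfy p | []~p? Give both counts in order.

1 and 4

For ~[]p & p:
s: ~[]p is F, p is T. ✗
t: ~[]p is F, p is T. ✗
u: ~[]p is T, p is T. ✓
v: ~[]p is F, p is F. ✗
— 1 world.
For p | []~p:
s: p is T, []~p is F. ✓
t: p is T, []~p is F. ✓
u: p is T, []~p is F. ✓
v: p is F, []~p is T. ✓
— 4 worlds.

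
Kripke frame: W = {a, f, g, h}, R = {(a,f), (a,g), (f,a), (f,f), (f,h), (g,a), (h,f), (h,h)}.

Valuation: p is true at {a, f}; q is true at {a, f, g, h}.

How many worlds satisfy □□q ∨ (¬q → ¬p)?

a: □□q is T, ¬q → ¬p is T. ✓
f: □□q is T, ¬q → ¬p is T. ✓
g: □□q is T, ¬q → ¬p is T. ✓
h: □□q is T, ¬q → ¬p is T. ✓
Satisfying worlds: {a, f, g, h}.

4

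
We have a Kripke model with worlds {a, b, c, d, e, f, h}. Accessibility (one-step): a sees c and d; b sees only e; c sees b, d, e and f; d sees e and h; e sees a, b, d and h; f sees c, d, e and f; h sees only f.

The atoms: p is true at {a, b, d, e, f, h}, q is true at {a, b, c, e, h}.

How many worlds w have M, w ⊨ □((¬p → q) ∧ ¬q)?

1

a: successors {c, d}; (¬p → q) ∧ ¬q there: c:F, d:T. ✗
b: successors {e}; (¬p → q) ∧ ¬q there: e:F. ✗
c: successors {b, d, e, f}; (¬p → q) ∧ ¬q there: b:F, d:T, e:F, f:T. ✗
d: successors {e, h}; (¬p → q) ∧ ¬q there: e:F, h:F. ✗
e: successors {a, b, d, h}; (¬p → q) ∧ ¬q there: a:F, b:F, d:T, h:F. ✗
f: successors {c, d, e, f}; (¬p → q) ∧ ¬q there: c:F, d:T, e:F, f:T. ✗
h: successors {f}; (¬p → q) ∧ ¬q there: f:T. ✓
Satisfying worlds: {h}.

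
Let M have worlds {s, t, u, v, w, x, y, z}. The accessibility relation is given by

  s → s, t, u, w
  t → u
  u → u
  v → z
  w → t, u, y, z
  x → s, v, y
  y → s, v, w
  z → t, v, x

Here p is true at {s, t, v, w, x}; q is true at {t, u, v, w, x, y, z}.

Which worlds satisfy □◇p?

s: successors {s, t, u, w}; ◇p there: s:T, t:F, u:F, w:T. ✗
t: successors {u}; ◇p there: u:F. ✗
u: successors {u}; ◇p there: u:F. ✗
v: successors {z}; ◇p there: z:T. ✓
w: successors {t, u, y, z}; ◇p there: t:F, u:F, y:T, z:T. ✗
x: successors {s, v, y}; ◇p there: s:T, v:F, y:T. ✗
y: successors {s, v, w}; ◇p there: s:T, v:F, w:T. ✗
z: successors {t, v, x}; ◇p there: t:F, v:F, x:T. ✗

{v}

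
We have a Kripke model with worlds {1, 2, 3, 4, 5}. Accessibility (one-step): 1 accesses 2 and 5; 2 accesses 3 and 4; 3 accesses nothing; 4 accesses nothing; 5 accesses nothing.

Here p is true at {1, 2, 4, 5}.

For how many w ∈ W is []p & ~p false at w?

1: []p is T, ~p is F. ✗
2: []p is F, ~p is F. ✗
3: []p is T, ~p is T. ✓
4: []p is T, ~p is F. ✗
5: []p is T, ~p is F. ✗
Satisfying worlds: {3}.
So []p & ~p fails at the other 4 worlds.

4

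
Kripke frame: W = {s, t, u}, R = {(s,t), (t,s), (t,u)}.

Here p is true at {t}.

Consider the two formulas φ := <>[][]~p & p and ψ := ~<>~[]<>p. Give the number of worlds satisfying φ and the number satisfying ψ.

1 and 1

For <>[][]~p & p:
s: <>[][]~p is F, p is F. ✗
t: <>[][]~p is T, p is T. ✓
u: <>[][]~p is F, p is F. ✗
— 1 world.
For ~<>~[]<>p:
s: <>~[]<>p is T. ✗
t: <>~[]<>p is T. ✗
u: <>~[]<>p is F. ✓
— 1 world.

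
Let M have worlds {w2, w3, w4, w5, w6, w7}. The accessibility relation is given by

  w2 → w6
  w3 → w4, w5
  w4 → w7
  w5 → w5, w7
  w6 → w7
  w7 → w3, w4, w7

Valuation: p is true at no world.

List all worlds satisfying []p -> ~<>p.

w2: []p is F, ~<>p is T. ✓
w3: []p is F, ~<>p is T. ✓
w4: []p is F, ~<>p is T. ✓
w5: []p is F, ~<>p is T. ✓
w6: []p is F, ~<>p is T. ✓
w7: []p is F, ~<>p is T. ✓

{w2, w3, w4, w5, w6, w7}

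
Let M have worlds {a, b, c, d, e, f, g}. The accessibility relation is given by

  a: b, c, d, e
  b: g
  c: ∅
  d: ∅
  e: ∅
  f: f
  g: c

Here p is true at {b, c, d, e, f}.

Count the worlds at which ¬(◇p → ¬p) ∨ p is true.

a: ¬(◇p → ¬p) is F, p is F. ✗
b: ¬(◇p → ¬p) is F, p is T. ✓
c: ¬(◇p → ¬p) is F, p is T. ✓
d: ¬(◇p → ¬p) is F, p is T. ✓
e: ¬(◇p → ¬p) is F, p is T. ✓
f: ¬(◇p → ¬p) is T, p is T. ✓
g: ¬(◇p → ¬p) is F, p is F. ✗
Satisfying worlds: {b, c, d, e, f}.

5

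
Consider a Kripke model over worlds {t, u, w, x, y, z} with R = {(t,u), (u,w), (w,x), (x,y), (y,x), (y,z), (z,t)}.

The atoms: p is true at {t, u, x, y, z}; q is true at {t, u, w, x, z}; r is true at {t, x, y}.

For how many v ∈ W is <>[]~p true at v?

1

t: successors {u}; []~p there: u:T. ✓
u: successors {w}; []~p there: w:F. ✗
w: successors {x}; []~p there: x:F. ✗
x: successors {y}; []~p there: y:F. ✗
y: successors {x, z}; []~p there: x:F, z:F. ✗
z: successors {t}; []~p there: t:F. ✗
Satisfying worlds: {t}.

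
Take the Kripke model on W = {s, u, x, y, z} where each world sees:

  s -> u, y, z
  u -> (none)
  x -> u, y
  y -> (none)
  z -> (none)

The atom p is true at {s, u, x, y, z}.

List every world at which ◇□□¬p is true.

s: successors {u, y, z}; □□¬p there: u:T, y:T, z:T. ✓
u: no successors, so ◇□□¬p fails. ✗
x: successors {u, y}; □□¬p there: u:T, y:T. ✓
y: no successors, so ◇□□¬p fails. ✗
z: no successors, so ◇□□¬p fails. ✗

{s, x}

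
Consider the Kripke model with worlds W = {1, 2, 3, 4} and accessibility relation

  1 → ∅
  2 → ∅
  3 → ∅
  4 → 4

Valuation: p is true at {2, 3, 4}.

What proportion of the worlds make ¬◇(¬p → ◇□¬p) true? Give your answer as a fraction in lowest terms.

3/4

1: ◇(¬p → ◇□¬p) is F. ✓
2: ◇(¬p → ◇□¬p) is F. ✓
3: ◇(¬p → ◇□¬p) is F. ✓
4: ◇(¬p → ◇□¬p) is T. ✗
That's 3 of 4 worlds, so 3/4.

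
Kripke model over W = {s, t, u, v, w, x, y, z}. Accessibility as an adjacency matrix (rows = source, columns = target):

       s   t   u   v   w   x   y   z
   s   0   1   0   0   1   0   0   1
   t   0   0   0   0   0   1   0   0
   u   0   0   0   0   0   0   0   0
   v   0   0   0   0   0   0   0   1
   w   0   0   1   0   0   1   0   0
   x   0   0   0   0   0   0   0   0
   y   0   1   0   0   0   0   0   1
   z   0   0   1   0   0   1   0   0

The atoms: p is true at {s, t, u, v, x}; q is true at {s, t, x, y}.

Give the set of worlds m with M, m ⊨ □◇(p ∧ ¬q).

s: successors {t, w, z}; ◇(p ∧ ¬q) there: t:F, w:T, z:T. ✗
t: successors {x}; ◇(p ∧ ¬q) there: x:F. ✗
u: no successors, so □◇(p ∧ ¬q) holds vacuously. ✓
v: successors {z}; ◇(p ∧ ¬q) there: z:T. ✓
w: successors {u, x}; ◇(p ∧ ¬q) there: u:F, x:F. ✗
x: no successors, so □◇(p ∧ ¬q) holds vacuously. ✓
y: successors {t, z}; ◇(p ∧ ¬q) there: t:F, z:T. ✗
z: successors {u, x}; ◇(p ∧ ¬q) there: u:F, x:F. ✗

{u, v, x}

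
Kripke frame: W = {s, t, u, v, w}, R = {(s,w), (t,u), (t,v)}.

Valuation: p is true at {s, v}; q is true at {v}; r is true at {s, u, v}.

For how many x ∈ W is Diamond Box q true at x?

s: successors {w}; Box q there: w:T. ✓
t: successors {u, v}; Box q there: u:T, v:T. ✓
u: no successors, so Diamond Box q fails. ✗
v: no successors, so Diamond Box q fails. ✗
w: no successors, so Diamond Box q fails. ✗
Satisfying worlds: {s, t}.

2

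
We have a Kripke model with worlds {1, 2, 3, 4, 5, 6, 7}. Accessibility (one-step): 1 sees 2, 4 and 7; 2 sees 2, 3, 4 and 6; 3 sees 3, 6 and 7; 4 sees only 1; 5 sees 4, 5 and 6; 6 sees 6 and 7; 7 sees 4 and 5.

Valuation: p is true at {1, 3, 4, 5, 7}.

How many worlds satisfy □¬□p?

1

1: successors {2, 4, 7}; ¬□p there: 2:T, 4:F, 7:F. ✗
2: successors {2, 3, 4, 6}; ¬□p there: 2:T, 3:T, 4:F, 6:T. ✗
3: successors {3, 6, 7}; ¬□p there: 3:T, 6:T, 7:F. ✗
4: successors {1}; ¬□p there: 1:T. ✓
5: successors {4, 5, 6}; ¬□p there: 4:F, 5:T, 6:T. ✗
6: successors {6, 7}; ¬□p there: 6:T, 7:F. ✗
7: successors {4, 5}; ¬□p there: 4:F, 5:T. ✗
Satisfying worlds: {4}.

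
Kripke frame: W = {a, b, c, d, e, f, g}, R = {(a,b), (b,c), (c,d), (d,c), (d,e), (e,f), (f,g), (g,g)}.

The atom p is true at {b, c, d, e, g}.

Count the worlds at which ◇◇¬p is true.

1

a: successors {b}; ◇¬p there: b:F. ✗
b: successors {c}; ◇¬p there: c:F. ✗
c: successors {d}; ◇¬p there: d:F. ✗
d: successors {c, e}; ◇¬p there: c:F, e:T. ✓
e: successors {f}; ◇¬p there: f:F. ✗
f: successors {g}; ◇¬p there: g:F. ✗
g: successors {g}; ◇¬p there: g:F. ✗
Satisfying worlds: {d}.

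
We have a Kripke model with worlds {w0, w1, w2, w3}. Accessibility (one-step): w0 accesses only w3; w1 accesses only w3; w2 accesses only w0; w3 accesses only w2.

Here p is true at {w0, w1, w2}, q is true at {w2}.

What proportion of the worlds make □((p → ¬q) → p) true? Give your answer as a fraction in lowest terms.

w0: successors {w3}; (p → ¬q) → p there: w3:F. ✗
w1: successors {w3}; (p → ¬q) → p there: w3:F. ✗
w2: successors {w0}; (p → ¬q) → p there: w0:T. ✓
w3: successors {w2}; (p → ¬q) → p there: w2:T. ✓
That's 2 of 4 worlds, so 2/4 = 1/2.

1/2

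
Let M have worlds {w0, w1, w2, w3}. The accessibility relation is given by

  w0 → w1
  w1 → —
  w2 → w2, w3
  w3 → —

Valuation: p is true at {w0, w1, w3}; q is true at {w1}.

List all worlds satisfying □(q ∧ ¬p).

{w1, w3}

w0: successors {w1}; q ∧ ¬p there: w1:F. ✗
w1: no successors, so □(q ∧ ¬p) holds vacuously. ✓
w2: successors {w2, w3}; q ∧ ¬p there: w2:F, w3:F. ✗
w3: no successors, so □(q ∧ ¬p) holds vacuously. ✓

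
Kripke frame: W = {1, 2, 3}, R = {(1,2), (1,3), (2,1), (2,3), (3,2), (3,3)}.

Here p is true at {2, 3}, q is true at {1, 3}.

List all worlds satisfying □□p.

{2}

1: successors {2, 3}; □p there: 2:F, 3:T. ✗
2: successors {1, 3}; □p there: 1:T, 3:T. ✓
3: successors {2, 3}; □p there: 2:F, 3:T. ✗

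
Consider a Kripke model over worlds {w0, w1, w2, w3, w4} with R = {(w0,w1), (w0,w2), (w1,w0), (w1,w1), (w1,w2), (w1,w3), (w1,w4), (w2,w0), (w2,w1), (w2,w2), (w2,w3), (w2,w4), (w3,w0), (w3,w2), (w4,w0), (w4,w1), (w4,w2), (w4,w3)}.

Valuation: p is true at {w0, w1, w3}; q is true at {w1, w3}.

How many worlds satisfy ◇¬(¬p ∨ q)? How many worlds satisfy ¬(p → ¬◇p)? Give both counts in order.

For ◇¬(¬p ∨ q):
w0: successors {w1, w2}; ¬(¬p ∨ q) there: w1:F, w2:F. ✗
w1: successors {w0, w1, w2, w3, w4}; ¬(¬p ∨ q) there: w0:T, w1:F, w2:F, w3:F, w4:F. ✓
w2: successors {w0, w1, w2, w3, w4}; ¬(¬p ∨ q) there: w0:T, w1:F, w2:F, w3:F, w4:F. ✓
w3: successors {w0, w2}; ¬(¬p ∨ q) there: w0:T, w2:F. ✓
w4: successors {w0, w1, w2, w3}; ¬(¬p ∨ q) there: w0:T, w1:F, w2:F, w3:F. ✓
— 4 worlds.
For ¬(p → ¬◇p):
w0: p → ¬◇p is F. ✓
w1: p → ¬◇p is F. ✓
w2: p → ¬◇p is T. ✗
w3: p → ¬◇p is F. ✓
w4: p → ¬◇p is T. ✗
— 3 worlds.

4 and 3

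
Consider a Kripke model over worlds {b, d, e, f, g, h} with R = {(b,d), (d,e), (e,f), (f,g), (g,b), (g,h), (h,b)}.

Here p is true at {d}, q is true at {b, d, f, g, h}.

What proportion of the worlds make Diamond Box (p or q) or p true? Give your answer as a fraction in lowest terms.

5/6

b: Diamond Box (p or q) is F, p is F. ✗
d: Diamond Box (p or q) is T, p is T. ✓
e: Diamond Box (p or q) is T, p is F. ✓
f: Diamond Box (p or q) is T, p is F. ✓
g: Diamond Box (p or q) is T, p is F. ✓
h: Diamond Box (p or q) is T, p is F. ✓
That's 5 of 6 worlds, so 5/6.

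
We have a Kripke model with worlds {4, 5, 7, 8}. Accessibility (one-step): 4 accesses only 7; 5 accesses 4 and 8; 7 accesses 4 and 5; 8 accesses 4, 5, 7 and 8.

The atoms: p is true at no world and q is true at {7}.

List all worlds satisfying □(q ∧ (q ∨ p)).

4: successors {7}; q ∧ (q ∨ p) there: 7:T. ✓
5: successors {4, 8}; q ∧ (q ∨ p) there: 4:F, 8:F. ✗
7: successors {4, 5}; q ∧ (q ∨ p) there: 4:F, 5:F. ✗
8: successors {4, 5, 7, 8}; q ∧ (q ∨ p) there: 4:F, 5:F, 7:T, 8:F. ✗

{4}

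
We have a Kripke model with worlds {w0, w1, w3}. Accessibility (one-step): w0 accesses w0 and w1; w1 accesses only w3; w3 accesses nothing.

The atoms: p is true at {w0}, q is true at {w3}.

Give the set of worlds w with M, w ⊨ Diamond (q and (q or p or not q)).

w0: successors {w0, w1}; q and (q or p or not q) there: w0:F, w1:F. ✗
w1: successors {w3}; q and (q or p or not q) there: w3:T. ✓
w3: no successors, so Diamond (q and (q or p or not q)) fails. ✗

{w1}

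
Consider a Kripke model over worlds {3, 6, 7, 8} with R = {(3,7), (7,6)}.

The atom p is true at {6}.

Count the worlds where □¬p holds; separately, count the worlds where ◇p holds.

For □¬p:
3: successors {7}; ¬p there: 7:T. ✓
6: no successors, so □¬p holds vacuously. ✓
7: successors {6}; ¬p there: 6:F. ✗
8: no successors, so □¬p holds vacuously. ✓
— 3 worlds.
For ◇p:
3: successors {7}; p there: 7:F. ✗
6: no successors, so ◇p fails. ✗
7: successors {6}; p there: 6:T. ✓
8: no successors, so ◇p fails. ✗
— 1 world.

3 and 1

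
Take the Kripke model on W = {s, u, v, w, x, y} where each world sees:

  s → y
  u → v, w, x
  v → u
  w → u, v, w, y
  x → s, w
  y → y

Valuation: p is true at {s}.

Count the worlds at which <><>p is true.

s: successors {y}; <>p there: y:F. ✗
u: successors {v, w, x}; <>p there: v:F, w:F, x:T. ✓
v: successors {u}; <>p there: u:F. ✗
w: successors {u, v, w, y}; <>p there: u:F, v:F, w:F, y:F. ✗
x: successors {s, w}; <>p there: s:F, w:F. ✗
y: successors {y}; <>p there: y:F. ✗
Satisfying worlds: {u}.

1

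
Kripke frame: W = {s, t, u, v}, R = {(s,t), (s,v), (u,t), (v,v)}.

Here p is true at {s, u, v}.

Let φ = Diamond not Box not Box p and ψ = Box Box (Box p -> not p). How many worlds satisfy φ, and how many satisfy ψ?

2 and 2

For Diamond not Box not Box p:
s: successors {t, v}; not Box not Box p there: t:F, v:T. ✓
t: no successors, so Diamond not Box not Box p fails. ✗
u: successors {t}; not Box not Box p there: t:F. ✗
v: successors {v}; not Box not Box p there: v:T. ✓
— 2 worlds.
For Box Box (Box p -> not p):
s: successors {t, v}; Box (Box p -> not p) there: t:T, v:F. ✗
t: no successors, so Box Box (Box p -> not p) holds vacuously. ✓
u: successors {t}; Box (Box p -> not p) there: t:T. ✓
v: successors {v}; Box (Box p -> not p) there: v:F. ✗
— 2 worlds.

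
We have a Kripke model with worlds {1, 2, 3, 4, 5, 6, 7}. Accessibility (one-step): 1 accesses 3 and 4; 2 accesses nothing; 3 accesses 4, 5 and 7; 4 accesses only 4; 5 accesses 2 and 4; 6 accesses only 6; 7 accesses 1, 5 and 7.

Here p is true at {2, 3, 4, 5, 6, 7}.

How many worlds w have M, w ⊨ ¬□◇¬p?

1: □◇¬p is F. ✓
2: □◇¬p is T. ✗
3: □◇¬p is F. ✓
4: □◇¬p is F. ✓
5: □◇¬p is F. ✓
6: □◇¬p is F. ✓
7: □◇¬p is F. ✓
Satisfying worlds: {1, 3, 4, 5, 6, 7}.

6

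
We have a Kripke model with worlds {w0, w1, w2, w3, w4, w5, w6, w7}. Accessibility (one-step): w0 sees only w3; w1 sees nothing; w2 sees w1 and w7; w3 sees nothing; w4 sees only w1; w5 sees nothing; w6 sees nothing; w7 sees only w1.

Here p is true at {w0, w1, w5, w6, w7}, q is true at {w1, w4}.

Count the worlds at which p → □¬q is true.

w0: p is T, □¬q is T. ✓
w1: p is T, □¬q is T. ✓
w2: p is F, □¬q is F. ✓
w3: p is F, □¬q is T. ✓
w4: p is F, □¬q is F. ✓
w5: p is T, □¬q is T. ✓
w6: p is T, □¬q is T. ✓
w7: p is T, □¬q is F. ✗
Satisfying worlds: {w0, w1, w2, w3, w4, w5, w6}.

7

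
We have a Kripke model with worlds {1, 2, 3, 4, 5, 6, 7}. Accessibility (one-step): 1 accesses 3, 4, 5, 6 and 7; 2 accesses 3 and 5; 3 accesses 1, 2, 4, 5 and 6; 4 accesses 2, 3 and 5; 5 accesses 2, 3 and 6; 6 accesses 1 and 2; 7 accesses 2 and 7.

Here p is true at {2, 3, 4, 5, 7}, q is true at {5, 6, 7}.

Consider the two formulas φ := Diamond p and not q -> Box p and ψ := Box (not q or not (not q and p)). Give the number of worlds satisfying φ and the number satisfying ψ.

For Diamond p and not q -> Box p:
1: Diamond p and not q is T, Box p is F. ✗
2: Diamond p and not q is T, Box p is T. ✓
3: Diamond p and not q is T, Box p is F. ✗
4: Diamond p and not q is T, Box p is T. ✓
5: Diamond p and not q is F, Box p is F. ✓
6: Diamond p and not q is F, Box p is F. ✓
7: Diamond p and not q is F, Box p is T. ✓
— 5 worlds.
For Box (not q or not (not q and p)):
1: successors {3, 4, 5, 6, 7}; not q or not (not q and p) there: 3:T, 4:T, 5:T, 6:T, 7:T. ✓
2: successors {3, 5}; not q or not (not q and p) there: 3:T, 5:T. ✓
3: successors {1, 2, 4, 5, 6}; not q or not (not q and p) there: 1:T, 2:T, 4:T, 5:T, 6:T. ✓
4: successors {2, 3, 5}; not q or not (not q and p) there: 2:T, 3:T, 5:T. ✓
5: successors {2, 3, 6}; not q or not (not q and p) there: 2:T, 3:T, 6:T. ✓
6: successors {1, 2}; not q or not (not q and p) there: 1:T, 2:T. ✓
7: successors {2, 7}; not q or not (not q and p) there: 2:T, 7:T. ✓
— 7 worlds.

5 and 7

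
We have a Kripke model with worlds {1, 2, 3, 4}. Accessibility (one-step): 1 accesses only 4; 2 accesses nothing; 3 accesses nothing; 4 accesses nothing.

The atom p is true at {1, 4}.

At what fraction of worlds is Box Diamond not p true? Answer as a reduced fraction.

3/4

1: successors {4}; Diamond not p there: 4:F. ✗
2: no successors, so Box Diamond not p holds vacuously. ✓
3: no successors, so Box Diamond not p holds vacuously. ✓
4: no successors, so Box Diamond not p holds vacuously. ✓
That's 3 of 4 worlds, so 3/4.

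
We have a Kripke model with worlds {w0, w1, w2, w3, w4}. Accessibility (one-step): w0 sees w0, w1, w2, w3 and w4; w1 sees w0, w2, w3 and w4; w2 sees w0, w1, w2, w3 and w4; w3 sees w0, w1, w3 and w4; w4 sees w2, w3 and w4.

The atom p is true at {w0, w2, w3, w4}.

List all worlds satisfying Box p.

{w1, w4}

w0: successors {w0, w1, w2, w3, w4}; p there: w0:T, w1:F, w2:T, w3:T, w4:T. ✗
w1: successors {w0, w2, w3, w4}; p there: w0:T, w2:T, w3:T, w4:T. ✓
w2: successors {w0, w1, w2, w3, w4}; p there: w0:T, w1:F, w2:T, w3:T, w4:T. ✗
w3: successors {w0, w1, w3, w4}; p there: w0:T, w1:F, w3:T, w4:T. ✗
w4: successors {w2, w3, w4}; p there: w2:T, w3:T, w4:T. ✓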